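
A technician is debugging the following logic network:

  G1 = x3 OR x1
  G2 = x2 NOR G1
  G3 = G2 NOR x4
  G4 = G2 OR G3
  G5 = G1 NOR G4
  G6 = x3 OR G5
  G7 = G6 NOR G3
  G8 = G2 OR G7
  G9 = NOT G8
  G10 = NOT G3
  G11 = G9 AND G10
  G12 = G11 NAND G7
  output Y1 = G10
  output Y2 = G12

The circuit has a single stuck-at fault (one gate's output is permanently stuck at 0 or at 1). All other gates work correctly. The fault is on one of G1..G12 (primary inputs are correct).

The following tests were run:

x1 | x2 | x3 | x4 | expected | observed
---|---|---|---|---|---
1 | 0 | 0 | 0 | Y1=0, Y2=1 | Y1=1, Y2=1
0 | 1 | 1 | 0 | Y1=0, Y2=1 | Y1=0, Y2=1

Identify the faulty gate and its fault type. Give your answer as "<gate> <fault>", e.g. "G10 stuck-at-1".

Fault-free values for test 1 (x1=1, x2=0, x3=0, x4=0): G1=1, G2=0, G3=1, G4=1, G5=0, G6=0, G7=0, G8=0, G9=1, G10=0, G11=0, G12=1, giving Y1=0, Y2=1. Observed Y1=1, Y2=1.
Test 1: faults giving observed Y1=1, Y2=1 are {G1 stuck-at-0, G2 stuck-at-1, G3 stuck-at-0, G10 stuck-at-1}.
Test 2 (x1=0, x2=1, x3=1, x4=0): fault-free G1=1, G2=0, G3=1, G4=1, G5=0, G6=1, G7=0, G8=0, G9=1, G10=0, G11=0, G12=1 → Y1=0, Y2=1; observed Y1=0, Y2=1. Eliminates G2 stuck-at-1, G3 stuck-at-0, G10 stuck-at-1.
Only G1 stuck-at-0 is consistent with every test.

G1 stuck-at-0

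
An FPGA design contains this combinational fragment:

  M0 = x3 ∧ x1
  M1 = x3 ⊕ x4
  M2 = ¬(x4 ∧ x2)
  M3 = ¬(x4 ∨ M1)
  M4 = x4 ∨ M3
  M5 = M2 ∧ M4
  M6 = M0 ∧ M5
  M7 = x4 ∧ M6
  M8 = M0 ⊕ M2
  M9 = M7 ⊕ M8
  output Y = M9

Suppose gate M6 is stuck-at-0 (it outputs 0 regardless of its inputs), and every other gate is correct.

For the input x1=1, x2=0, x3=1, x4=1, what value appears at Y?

0

Propagate with M6 forced: M0=1, M1=0, M2=1, M3=0, M4=1, M5=1, M6=0 [stuck-at-0], M7=0, M8=0, M9=0.
So Y = 0. (Without the fault it would be 1.)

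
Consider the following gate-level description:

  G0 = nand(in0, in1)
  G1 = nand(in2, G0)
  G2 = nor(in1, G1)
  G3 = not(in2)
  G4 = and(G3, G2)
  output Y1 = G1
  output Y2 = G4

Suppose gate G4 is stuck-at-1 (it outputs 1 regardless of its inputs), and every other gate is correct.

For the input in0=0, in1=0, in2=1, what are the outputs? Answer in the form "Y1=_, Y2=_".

Propagate with G4 forced: G0=1, G1=0, G2=1, G3=0, G4=1 [stuck-at-1].
So the outputs are Y1=0, Y2=1. (Without the fault they would be Y1=0, Y2=0.)

Y1=0, Y2=1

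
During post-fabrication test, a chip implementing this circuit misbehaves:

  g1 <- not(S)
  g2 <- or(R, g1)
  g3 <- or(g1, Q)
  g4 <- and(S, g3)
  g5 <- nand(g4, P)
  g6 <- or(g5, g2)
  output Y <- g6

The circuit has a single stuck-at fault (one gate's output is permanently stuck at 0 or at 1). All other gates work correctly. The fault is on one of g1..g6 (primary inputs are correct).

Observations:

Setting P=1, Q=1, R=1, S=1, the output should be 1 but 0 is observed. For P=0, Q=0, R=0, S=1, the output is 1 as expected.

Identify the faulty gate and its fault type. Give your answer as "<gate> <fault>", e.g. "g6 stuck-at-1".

g2 stuck-at-0

Fault-free values for test 1 (P=1, Q=1, R=1, S=1): g1=0, g2=1, g3=1, g4=1, g5=0, g6=1, giving Y=1. Observed 0.
Test 1: faults giving observed 0 are {g2 stuck-at-0, g6 stuck-at-0}.
Test 2 (P=0, Q=0, R=0, S=1): fault-free g1=0, g2=0, g3=0, g4=0, g5=1, g6=1 → 1; observed 1. Eliminates g6 stuck-at-0.
Only g2 stuck-at-0 is consistent with every test.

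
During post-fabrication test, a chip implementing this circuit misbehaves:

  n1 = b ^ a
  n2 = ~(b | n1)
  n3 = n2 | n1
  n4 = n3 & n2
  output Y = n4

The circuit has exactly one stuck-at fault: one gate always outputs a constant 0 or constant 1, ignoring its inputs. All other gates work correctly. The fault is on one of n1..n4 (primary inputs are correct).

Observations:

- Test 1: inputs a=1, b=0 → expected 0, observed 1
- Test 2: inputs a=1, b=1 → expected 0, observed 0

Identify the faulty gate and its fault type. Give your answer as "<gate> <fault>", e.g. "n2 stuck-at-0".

n1 stuck-at-0

Fault-free values for test 1 (a=1, b=0): n1=1, n2=0, n3=1, n4=0, giving Y=0. Observed 1.
Test 1: faults giving observed 1 are {n1 stuck-at-0, n2 stuck-at-1, n4 stuck-at-1}.
Test 2 (a=1, b=1): fault-free n1=0, n2=0, n3=0, n4=0 → 0; observed 0. Eliminates n2 stuck-at-1, n4 stuck-at-1.
Only n1 stuck-at-0 is consistent with every test.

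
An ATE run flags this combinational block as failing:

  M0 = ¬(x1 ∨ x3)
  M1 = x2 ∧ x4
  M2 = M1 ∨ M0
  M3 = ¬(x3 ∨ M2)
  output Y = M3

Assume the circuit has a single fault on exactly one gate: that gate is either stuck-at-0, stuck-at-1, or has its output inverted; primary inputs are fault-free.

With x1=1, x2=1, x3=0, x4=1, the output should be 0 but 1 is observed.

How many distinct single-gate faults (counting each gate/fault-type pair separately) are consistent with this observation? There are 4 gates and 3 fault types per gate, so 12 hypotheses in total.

6

Fault-free: M0=0, M1=1, M2=1, M3=0 → 0. Observed 1.
  M0 stuck-at-0: output 0 ✗
  M0 stuck-at-1: output 0 ✗
  M0 inverted output: output 0 ✗
  M1 stuck-at-0: output 1 ✓
  M1 stuck-at-1: output 0 ✗
  M1 inverted output: output 1 ✓
  M2 stuck-at-0: output 1 ✓
  M2 stuck-at-1: output 0 ✗
  M2 inverted output: output 1 ✓
  M3 stuck-at-0: output 0 ✗
  M3 stuck-at-1: output 1 ✓
  M3 inverted output: output 1 ✓
Consistent faults: {M1 stuck-at-0, M1 inverted output, M2 stuck-at-0, M2 inverted output, M3 stuck-at-1, M3 inverted output} — 6 in all.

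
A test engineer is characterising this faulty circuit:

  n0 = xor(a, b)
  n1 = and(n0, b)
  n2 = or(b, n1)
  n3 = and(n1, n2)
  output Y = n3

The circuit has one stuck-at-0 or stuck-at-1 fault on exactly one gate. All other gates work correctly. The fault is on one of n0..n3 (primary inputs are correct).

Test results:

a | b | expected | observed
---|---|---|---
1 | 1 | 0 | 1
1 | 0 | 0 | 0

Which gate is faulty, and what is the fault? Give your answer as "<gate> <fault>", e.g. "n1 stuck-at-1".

n0 stuck-at-1

Fault-free values for test 1 (a=1, b=1): n0=0, n1=0, n2=1, n3=0, giving Y=0. Observed 1.
Test 1: faults giving observed 1 are {n0 stuck-at-1, n1 stuck-at-1, n3 stuck-at-1}.
Test 2 (a=1, b=0): fault-free n0=1, n1=0, n2=0, n3=0 → 0; observed 0. Eliminates n1 stuck-at-1, n3 stuck-at-1.
Only n0 stuck-at-1 is consistent with every test.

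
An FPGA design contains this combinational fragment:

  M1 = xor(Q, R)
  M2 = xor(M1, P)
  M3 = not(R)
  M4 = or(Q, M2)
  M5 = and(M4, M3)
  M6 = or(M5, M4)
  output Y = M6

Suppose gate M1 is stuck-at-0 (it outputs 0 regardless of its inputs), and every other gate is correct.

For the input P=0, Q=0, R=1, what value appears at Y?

Propagate with M1 forced: M1=0 [stuck-at-0], M2=0, M3=0, M4=0, M5=0, M6=0.
So Y = 0. (Without the fault it would be 1.)

0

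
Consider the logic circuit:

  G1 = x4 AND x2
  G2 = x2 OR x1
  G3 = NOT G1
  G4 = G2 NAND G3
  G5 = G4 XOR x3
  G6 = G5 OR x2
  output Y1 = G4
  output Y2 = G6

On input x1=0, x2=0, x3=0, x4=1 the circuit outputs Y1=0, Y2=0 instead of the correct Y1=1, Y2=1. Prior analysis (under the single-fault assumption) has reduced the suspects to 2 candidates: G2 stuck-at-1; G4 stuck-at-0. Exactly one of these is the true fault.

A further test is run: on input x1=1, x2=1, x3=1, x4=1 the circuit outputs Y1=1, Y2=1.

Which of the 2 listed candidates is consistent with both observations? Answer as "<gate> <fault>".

Evaluate each candidate on input x1=1, x2=1, x3=1, x4=1:
  G2 stuck-at-1: G1=1, G2=1 [stuck-at-1], G3=0, G4=1, G5=0, G6=1 → Y1=1, Y2=1 — matches
  G4 stuck-at-0: G1=1, G2=1, G3=0, G4=0 [stuck-at-0], G5=1, G6=1 → Y1=0, Y2=1 — eliminated
Only G2 stuck-at-1 reproduces the observed Y1=1, Y2=1.

G2 stuck-at-1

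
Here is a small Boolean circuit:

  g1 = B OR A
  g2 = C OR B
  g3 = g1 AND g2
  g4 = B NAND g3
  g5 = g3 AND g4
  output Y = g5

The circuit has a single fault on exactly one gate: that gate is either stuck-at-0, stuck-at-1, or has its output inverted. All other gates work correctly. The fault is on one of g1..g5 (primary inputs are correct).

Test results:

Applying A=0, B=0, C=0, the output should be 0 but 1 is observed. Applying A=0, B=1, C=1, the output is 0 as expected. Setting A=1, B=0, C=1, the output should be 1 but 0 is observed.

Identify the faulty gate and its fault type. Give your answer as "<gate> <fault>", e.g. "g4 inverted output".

Fault-free values for test 1 (A=0, B=0, C=0): g1=0, g2=0, g3=0, g4=1, g5=0, giving Y=0. Observed 1.
Test 1: faults giving observed 1 are {g3 stuck-at-1, g3 inverted output, g5 stuck-at-1, g5 inverted output}.
Test 2 (A=0, B=1, C=1): fault-free g1=1, g2=1, g3=1, g4=0, g5=0 → 0; observed 0. Eliminates g5 stuck-at-1, g5 inverted output.
Test 3 (A=1, B=0, C=1): fault-free g1=1, g2=1, g3=1, g4=1, g5=1 → 1; observed 0. Eliminates g3 stuck-at-1.
Only g3 inverted output is consistent with every test.

g3 inverted output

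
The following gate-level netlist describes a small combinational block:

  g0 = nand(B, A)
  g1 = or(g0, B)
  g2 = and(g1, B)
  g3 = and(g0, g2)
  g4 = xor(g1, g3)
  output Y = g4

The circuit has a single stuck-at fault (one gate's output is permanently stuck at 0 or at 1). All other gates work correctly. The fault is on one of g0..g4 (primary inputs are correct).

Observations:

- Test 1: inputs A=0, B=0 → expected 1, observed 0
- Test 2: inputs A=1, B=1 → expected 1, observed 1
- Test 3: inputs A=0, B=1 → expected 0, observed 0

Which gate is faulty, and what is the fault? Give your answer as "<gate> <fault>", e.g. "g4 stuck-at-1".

Fault-free values for test 1 (A=0, B=0): g0=1, g1=1, g2=0, g3=0, g4=1, giving Y=1. Observed 0.
Test 1: faults giving observed 0 are {g0 stuck-at-0, g1 stuck-at-0, g2 stuck-at-1, g3 stuck-at-1, g4 stuck-at-0}.
Test 2 (A=1, B=1): fault-free g0=0, g1=1, g2=1, g3=0, g4=1 → 1; observed 1. Eliminates g1 stuck-at-0, g3 stuck-at-1, g4 stuck-at-0.
Test 3 (A=0, B=1): fault-free g0=1, g1=1, g2=1, g3=1, g4=0 → 0; observed 0. Eliminates g0 stuck-at-0.
Only g2 stuck-at-1 is consistent with every test.

g2 stuck-at-1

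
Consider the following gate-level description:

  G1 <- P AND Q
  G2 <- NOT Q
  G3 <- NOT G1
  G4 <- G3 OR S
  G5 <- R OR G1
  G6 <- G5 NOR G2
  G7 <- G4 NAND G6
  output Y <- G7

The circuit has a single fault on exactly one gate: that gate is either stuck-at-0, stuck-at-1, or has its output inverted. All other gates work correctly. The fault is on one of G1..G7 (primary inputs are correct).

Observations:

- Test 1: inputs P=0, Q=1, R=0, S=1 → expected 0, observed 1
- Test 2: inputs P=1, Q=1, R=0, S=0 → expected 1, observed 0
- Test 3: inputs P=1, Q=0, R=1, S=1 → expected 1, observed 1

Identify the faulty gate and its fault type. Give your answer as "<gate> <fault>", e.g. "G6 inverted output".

Fault-free values for test 1 (P=0, Q=1, R=0, S=1): G1=0, G2=0, G3=1, G4=1, G5=0, G6=1, G7=0, giving Y=0. Observed 1.
Test 1: faults giving observed 1 are {G1 stuck-at-1, G1 inverted output, G2 stuck-at-1, G2 inverted output, G4 stuck-at-0, G4 inverted output, G5 stuck-at-1, G5 inverted output, G6 stuck-at-0, G6 inverted output, G7 stuck-at-1, G7 inverted output}.
Test 2 (P=1, Q=1, R=0, S=0): fault-free G1=1, G2=0, G3=0, G4=0, G5=1, G6=0, G7=1 → 1; observed 0. Eliminates G1 stuck-at-1, G2 stuck-at-1, G2 inverted output, G4 stuck-at-0, G4 inverted output, G5 stuck-at-1, G5 inverted output, G6 stuck-at-0, G6 inverted output, G7 stuck-at-1.
Test 3 (P=1, Q=0, R=1, S=1): fault-free G1=0, G2=1, G3=1, G4=1, G5=1, G6=0, G7=1 → 1; observed 1. Eliminates G7 inverted output.
Only G1 inverted output is consistent with every test.

G1 inverted output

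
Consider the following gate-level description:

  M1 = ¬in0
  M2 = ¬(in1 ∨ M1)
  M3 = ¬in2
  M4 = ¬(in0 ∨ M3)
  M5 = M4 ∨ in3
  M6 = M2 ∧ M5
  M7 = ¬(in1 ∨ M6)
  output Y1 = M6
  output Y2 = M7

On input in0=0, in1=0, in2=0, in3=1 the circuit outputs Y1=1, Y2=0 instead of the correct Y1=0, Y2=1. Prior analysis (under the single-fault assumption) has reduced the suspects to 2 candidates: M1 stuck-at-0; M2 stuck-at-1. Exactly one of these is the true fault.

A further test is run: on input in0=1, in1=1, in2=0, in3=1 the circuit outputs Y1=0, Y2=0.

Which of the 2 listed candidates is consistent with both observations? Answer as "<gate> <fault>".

Evaluate each candidate on input in0=1, in1=1, in2=0, in3=1:
  M1 stuck-at-0: M1=0 [stuck-at-0], M2=0, M3=1, M4=0, M5=1, M6=0, M7=0 → Y1=0, Y2=0 — matches
  M2 stuck-at-1: M1=0, M2=1 [stuck-at-1], M3=1, M4=0, M5=1, M6=1, M7=0 → Y1=1, Y2=0 — eliminated
Only M1 stuck-at-0 reproduces the observed Y1=0, Y2=0.

M1 stuck-at-0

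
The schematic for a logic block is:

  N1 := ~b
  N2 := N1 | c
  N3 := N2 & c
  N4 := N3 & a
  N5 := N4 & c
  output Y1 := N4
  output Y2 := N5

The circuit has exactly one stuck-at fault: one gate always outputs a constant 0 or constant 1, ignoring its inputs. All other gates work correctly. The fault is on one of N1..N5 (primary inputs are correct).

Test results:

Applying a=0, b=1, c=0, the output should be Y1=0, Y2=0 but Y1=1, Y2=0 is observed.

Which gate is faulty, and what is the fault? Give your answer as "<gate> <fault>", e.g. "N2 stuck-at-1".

Fault-free values for test 1 (a=0, b=1, c=0): N1=0, N2=0, N3=0, N4=0, N5=0, giving Y1=0, Y2=0. Observed Y1=1, Y2=0.
Test 1: faults giving observed Y1=1, Y2=0 are {N4 stuck-at-1}.
Only N4 stuck-at-1 is consistent with every test.

N4 stuck-at-1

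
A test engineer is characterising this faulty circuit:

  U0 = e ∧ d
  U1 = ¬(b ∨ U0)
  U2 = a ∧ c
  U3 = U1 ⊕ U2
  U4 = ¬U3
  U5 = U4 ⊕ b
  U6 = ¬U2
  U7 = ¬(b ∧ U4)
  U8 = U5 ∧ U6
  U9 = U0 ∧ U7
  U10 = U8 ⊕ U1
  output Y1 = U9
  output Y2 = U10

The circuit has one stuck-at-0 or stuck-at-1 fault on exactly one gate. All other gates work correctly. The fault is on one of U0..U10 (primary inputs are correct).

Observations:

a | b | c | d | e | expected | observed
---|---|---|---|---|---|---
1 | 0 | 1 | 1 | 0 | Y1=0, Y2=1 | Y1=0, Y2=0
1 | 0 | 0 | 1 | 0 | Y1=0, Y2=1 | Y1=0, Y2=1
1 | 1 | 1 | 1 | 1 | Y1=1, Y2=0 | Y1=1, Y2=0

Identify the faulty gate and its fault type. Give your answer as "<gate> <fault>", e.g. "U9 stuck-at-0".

Fault-free values for test 1 (a=1, b=0, c=1, d=1, e=0): U0=0, U1=1, U2=1, U3=0, U4=1, U5=1, U6=0, U7=1, U8=0, U9=0, U10=1, giving Y1=0, Y2=1. Observed Y1=0, Y2=0.
Test 1: faults giving observed Y1=0, Y2=0 are {U1 stuck-at-0, U6 stuck-at-1, U8 stuck-at-1, U10 stuck-at-0}.
Test 2 (a=1, b=0, c=0, d=1, e=0): fault-free U0=0, U1=1, U2=0, U3=1, U4=0, U5=0, U6=1, U7=1, U8=0, U9=0, U10=1 → Y1=0, Y2=1; observed Y1=0, Y2=1. Eliminates U8 stuck-at-1, U10 stuck-at-0.
Test 3 (a=1, b=1, c=1, d=1, e=1): fault-free U0=1, U1=0, U2=1, U3=1, U4=0, U5=1, U6=0, U7=1, U8=0, U9=1, U10=0 → Y1=1, Y2=0; observed Y1=1, Y2=0. Eliminates U6 stuck-at-1.
Only U1 stuck-at-0 is consistent with every test.

U1 stuck-at-0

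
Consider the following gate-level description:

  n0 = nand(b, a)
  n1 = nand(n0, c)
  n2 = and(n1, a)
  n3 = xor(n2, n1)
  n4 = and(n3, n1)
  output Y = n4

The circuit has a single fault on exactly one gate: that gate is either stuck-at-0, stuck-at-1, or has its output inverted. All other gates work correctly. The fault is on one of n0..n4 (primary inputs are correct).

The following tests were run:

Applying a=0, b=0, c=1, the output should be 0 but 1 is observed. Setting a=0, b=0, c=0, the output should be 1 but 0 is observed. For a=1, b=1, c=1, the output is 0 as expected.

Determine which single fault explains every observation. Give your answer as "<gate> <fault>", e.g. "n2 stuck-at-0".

n1 inverted output

Fault-free values for test 1 (a=0, b=0, c=1): n0=1, n1=0, n2=0, n3=0, n4=0, giving Y=0. Observed 1.
Test 1: faults giving observed 1 are {n0 stuck-at-0, n0 inverted output, n1 stuck-at-1, n1 inverted output, n4 stuck-at-1, n4 inverted output}.
Test 2 (a=0, b=0, c=0): fault-free n0=1, n1=1, n2=0, n3=1, n4=1 → 1; observed 0. Eliminates n0 stuck-at-0, n0 inverted output, n1 stuck-at-1, n4 stuck-at-1.
Test 3 (a=1, b=1, c=1): fault-free n0=0, n1=1, n2=1, n3=0, n4=0 → 0; observed 0. Eliminates n4 inverted output.
Only n1 inverted output is consistent with every test.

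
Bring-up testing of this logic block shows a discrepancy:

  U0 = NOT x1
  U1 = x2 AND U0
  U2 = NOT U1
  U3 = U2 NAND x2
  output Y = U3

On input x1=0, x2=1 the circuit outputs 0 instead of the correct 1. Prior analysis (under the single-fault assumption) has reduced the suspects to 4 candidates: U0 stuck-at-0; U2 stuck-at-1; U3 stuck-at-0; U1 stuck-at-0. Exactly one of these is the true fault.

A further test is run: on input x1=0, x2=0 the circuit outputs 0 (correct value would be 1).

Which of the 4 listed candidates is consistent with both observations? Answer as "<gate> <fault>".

U3 stuck-at-0

Evaluate each candidate on input x1=0, x2=0:
  U0 stuck-at-0: U0=0 [stuck-at-0], U1=0, U2=1, U3=1 → 1 — eliminated
  U2 stuck-at-1: U0=1, U1=0, U2=1 [stuck-at-1], U3=1 → 1 — eliminated
  U3 stuck-at-0: U0=1, U1=0, U2=1, U3=0 [stuck-at-0] → 0 — matches
  U1 stuck-at-0: U0=1, U1=0 [stuck-at-0], U2=1, U3=1 → 1 — eliminated
Only U3 stuck-at-0 reproduces the observed 0.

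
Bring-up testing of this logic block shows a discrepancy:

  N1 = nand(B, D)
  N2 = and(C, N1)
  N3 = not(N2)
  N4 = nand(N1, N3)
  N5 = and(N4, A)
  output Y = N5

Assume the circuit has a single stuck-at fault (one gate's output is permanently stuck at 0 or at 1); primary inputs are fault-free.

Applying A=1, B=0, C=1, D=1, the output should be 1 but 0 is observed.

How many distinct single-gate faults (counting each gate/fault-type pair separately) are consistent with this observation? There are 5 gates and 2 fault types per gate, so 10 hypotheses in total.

4

Fault-free: N1=1, N2=1, N3=0, N4=1, N5=1 → 1. Observed 0.
  N1 stuck-at-0: output 1 ✗
  N1 stuck-at-1: output 1 ✗
  N2 stuck-at-0: output 0 ✓
  N2 stuck-at-1: output 1 ✗
  N3 stuck-at-0: output 1 ✗
  N3 stuck-at-1: output 0 ✓
  N4 stuck-at-0: output 0 ✓
  N4 stuck-at-1: output 1 ✗
  N5 stuck-at-0: output 0 ✓
  N5 stuck-at-1: output 1 ✗
Consistent faults: {N2 stuck-at-0, N3 stuck-at-1, N4 stuck-at-0, N5 stuck-at-0} — 4 in all.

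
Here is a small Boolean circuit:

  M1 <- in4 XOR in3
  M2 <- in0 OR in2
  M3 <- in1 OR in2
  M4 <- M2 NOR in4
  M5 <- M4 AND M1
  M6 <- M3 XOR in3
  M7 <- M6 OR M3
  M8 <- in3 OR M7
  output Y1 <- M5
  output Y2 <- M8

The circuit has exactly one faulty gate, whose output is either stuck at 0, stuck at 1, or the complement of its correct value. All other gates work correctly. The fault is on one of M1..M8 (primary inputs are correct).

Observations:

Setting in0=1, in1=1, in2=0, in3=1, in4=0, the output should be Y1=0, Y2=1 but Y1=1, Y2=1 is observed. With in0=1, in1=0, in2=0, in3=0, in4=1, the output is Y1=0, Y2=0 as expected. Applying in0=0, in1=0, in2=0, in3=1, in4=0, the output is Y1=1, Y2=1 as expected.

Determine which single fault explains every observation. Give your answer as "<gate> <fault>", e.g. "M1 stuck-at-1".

Fault-free values for test 1 (in0=1, in1=1, in2=0, in3=1, in4=0): M1=1, M2=1, M3=1, M4=0, M5=0, M6=0, M7=1, M8=1, giving Y1=0, Y2=1. Observed Y1=1, Y2=1.
Test 1: faults giving observed Y1=1, Y2=1 are {M2 stuck-at-0, M2 inverted output, M4 stuck-at-1, M4 inverted output, M5 stuck-at-1, M5 inverted output}.
Test 2 (in0=1, in1=0, in2=0, in3=0, in4=1): fault-free M1=1, M2=1, M3=0, M4=0, M5=0, M6=0, M7=0, M8=0 → Y1=0, Y2=0; observed Y1=0, Y2=0. Eliminates M4 stuck-at-1, M4 inverted output, M5 stuck-at-1, M5 inverted output.
Test 3 (in0=0, in1=0, in2=0, in3=1, in4=0): fault-free M1=1, M2=0, M3=0, M4=1, M5=1, M6=1, M7=1, M8=1 → Y1=1, Y2=1; observed Y1=1, Y2=1. Eliminates M2 inverted output.
Only M2 stuck-at-0 is consistent with every test.

M2 stuck-at-0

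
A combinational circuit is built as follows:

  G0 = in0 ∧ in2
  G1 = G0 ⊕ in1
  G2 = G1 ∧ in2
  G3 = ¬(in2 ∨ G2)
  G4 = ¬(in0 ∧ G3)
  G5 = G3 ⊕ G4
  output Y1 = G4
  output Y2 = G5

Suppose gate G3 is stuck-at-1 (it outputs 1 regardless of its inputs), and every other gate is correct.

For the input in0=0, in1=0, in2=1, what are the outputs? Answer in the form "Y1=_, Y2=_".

Propagate with G3 forced: G0=0, G1=0, G2=0, G3=1 [stuck-at-1], G4=1, G5=0.
So the outputs are Y1=1, Y2=0. (Without the fault they would be Y1=1, Y2=1.)

Y1=1, Y2=0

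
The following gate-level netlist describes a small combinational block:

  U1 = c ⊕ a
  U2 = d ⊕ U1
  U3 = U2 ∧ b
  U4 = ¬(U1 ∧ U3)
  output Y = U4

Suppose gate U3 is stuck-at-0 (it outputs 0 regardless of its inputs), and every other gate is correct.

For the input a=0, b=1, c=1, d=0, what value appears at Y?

Propagate with U3 forced: U1=1, U2=1, U3=0 [stuck-at-0], U4=1.
So Y = 1. (Without the fault it would be 0.)

1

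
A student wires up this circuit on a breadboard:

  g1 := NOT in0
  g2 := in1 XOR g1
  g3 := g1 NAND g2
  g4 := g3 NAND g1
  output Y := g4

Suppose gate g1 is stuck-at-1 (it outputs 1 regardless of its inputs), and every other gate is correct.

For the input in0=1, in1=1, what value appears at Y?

0

Propagate with g1 forced: g1=1 [stuck-at-1], g2=0, g3=1, g4=0.
So Y = 0. (Without the fault it would be 1.)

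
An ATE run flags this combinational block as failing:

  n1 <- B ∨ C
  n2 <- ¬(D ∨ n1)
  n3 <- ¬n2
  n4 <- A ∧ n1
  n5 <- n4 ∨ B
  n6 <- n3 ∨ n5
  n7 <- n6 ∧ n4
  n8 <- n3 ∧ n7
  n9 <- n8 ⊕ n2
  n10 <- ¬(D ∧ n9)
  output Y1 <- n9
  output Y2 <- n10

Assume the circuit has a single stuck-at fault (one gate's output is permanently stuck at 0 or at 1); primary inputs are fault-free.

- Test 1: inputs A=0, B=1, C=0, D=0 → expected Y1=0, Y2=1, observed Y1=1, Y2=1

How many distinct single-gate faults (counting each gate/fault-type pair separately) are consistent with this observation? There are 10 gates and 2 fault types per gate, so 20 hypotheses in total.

6

Fault-free: n1=1, n2=0, n3=1, n4=0, n5=1, n6=1, n7=0, n8=0, n9=0, n10=1 → Y1=0, Y2=1. Observed Y1=1, Y2=1.
  n1: stuck-at-0 ✓; others ✗
  n2: stuck-at-1 ✓; others ✗
  n3: none of the 2 fault types match ✗
  n4: stuck-at-1 ✓; others ✗
  n5: none of the 2 fault types match ✗
  n6: none of the 2 fault types match ✗
  n7: stuck-at-1 ✓; others ✗
  n8: stuck-at-1 ✓; others ✗
  n9: stuck-at-1 ✓; others ✗
  n10: none of the 2 fault types match ✗
Consistent faults: {n1 stuck-at-0, n2 stuck-at-1, n4 stuck-at-1, n7 stuck-at-1, n8 stuck-at-1, n9 stuck-at-1} — 6 in all.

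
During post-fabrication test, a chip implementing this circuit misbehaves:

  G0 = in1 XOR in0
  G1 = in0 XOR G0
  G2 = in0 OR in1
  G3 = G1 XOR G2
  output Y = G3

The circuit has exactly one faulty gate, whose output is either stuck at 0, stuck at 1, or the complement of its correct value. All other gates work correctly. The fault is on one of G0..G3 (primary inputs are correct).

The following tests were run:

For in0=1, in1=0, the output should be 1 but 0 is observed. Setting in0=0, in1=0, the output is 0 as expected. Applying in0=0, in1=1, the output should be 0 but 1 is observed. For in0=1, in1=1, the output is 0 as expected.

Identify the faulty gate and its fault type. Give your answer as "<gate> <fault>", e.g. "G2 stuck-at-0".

Fault-free values for test 1 (in0=1, in1=0): G0=1, G1=0, G2=1, G3=1, giving Y=1. Observed 0.
Test 1: faults giving observed 0 are {G0 stuck-at-0, G0 inverted output, G1 stuck-at-1, G1 inverted output, G2 stuck-at-0, G2 inverted output, G3 stuck-at-0, G3 inverted output}.
Test 2 (in0=0, in1=0): fault-free G0=0, G1=0, G2=0, G3=0 → 0; observed 0. Eliminates G0 inverted output, G1 stuck-at-1, G1 inverted output, G2 inverted output, G3 inverted output.
Test 3 (in0=0, in1=1): fault-free G0=1, G1=1, G2=1, G3=0 → 0; observed 1. Eliminates G3 stuck-at-0.
Test 4 (in0=1, in1=1): fault-free G0=0, G1=1, G2=1, G3=0 → 0; observed 0. Eliminates G2 stuck-at-0.
Only G0 stuck-at-0 is consistent with every test.

G0 stuck-at-0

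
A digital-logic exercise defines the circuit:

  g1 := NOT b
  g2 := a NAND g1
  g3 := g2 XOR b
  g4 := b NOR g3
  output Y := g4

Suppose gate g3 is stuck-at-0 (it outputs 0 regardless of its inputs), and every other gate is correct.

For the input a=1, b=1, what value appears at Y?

Propagate with g3 forced: g1=0, g2=1, g3=0 [stuck-at-0], g4=0.
So Y = 0. (Same as the fault-free value — the fault is masked on this input.)

0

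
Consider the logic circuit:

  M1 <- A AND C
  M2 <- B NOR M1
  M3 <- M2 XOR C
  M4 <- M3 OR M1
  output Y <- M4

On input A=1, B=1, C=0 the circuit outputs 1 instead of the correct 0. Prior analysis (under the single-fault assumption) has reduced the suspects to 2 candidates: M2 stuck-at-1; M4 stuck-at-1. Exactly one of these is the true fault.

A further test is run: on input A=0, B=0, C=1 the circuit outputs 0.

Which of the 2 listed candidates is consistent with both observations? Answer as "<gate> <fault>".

Evaluate each candidate on input A=0, B=0, C=1:
  M2 stuck-at-1: M1=0, M2=1 [stuck-at-1], M3=0, M4=0 → 0 — matches
  M4 stuck-at-1: M1=0, M2=1, M3=0, M4=1 [stuck-at-1] → 1 — eliminated
Only M2 stuck-at-1 reproduces the observed 0.

M2 stuck-at-1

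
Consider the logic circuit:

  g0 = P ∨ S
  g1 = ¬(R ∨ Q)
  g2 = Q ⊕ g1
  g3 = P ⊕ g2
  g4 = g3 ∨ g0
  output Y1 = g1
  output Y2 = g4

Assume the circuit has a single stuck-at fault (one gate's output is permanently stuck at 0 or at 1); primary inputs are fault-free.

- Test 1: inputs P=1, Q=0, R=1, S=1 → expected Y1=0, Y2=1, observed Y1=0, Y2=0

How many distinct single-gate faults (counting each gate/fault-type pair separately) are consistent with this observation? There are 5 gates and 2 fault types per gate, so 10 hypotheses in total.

Fault-free: g0=1, g1=0, g2=0, g3=1, g4=1 → Y1=0, Y2=1. Observed Y1=0, Y2=0.
  g0 stuck-at-0: output Y1=0, Y2=1 ✗
  g0 stuck-at-1: output Y1=0, Y2=1 ✗
  g1 stuck-at-0: output Y1=0, Y2=1 ✗
  g1 stuck-at-1: output Y1=1, Y2=1 ✗
  g2 stuck-at-0: output Y1=0, Y2=1 ✗
  g2 stuck-at-1: output Y1=0, Y2=1 ✗
  g3 stuck-at-0: output Y1=0, Y2=1 ✗
  g3 stuck-at-1: output Y1=0, Y2=1 ✗
  g4 stuck-at-0: output Y1=0, Y2=0 ✓
  g4 stuck-at-1: output Y1=0, Y2=1 ✗
Consistent faults: {g4 stuck-at-0} — 1 in all.

1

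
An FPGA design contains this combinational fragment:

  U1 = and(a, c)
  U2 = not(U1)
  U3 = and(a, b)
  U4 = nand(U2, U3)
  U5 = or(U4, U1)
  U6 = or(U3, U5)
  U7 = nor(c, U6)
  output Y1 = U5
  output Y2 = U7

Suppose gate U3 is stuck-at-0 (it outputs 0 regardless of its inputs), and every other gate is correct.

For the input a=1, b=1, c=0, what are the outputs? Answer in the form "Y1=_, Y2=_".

Y1=1, Y2=0

Propagate with U3 forced: U1=0, U2=1, U3=0 [stuck-at-0], U4=1, U5=1, U6=1, U7=0.
So the outputs are Y1=1, Y2=0. (Without the fault they would be Y1=0, Y2=0.)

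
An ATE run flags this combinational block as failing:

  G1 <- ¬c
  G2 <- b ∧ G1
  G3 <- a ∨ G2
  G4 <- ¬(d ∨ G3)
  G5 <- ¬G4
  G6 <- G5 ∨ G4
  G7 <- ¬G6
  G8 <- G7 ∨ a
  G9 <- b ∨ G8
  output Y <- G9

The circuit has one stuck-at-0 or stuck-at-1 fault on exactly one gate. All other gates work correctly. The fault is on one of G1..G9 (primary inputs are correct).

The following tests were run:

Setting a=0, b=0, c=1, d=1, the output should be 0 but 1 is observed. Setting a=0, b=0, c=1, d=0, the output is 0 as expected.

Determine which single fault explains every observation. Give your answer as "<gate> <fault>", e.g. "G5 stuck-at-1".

G5 stuck-at-0

Fault-free values for test 1 (a=0, b=0, c=1, d=1): G1=0, G2=0, G3=0, G4=0, G5=1, G6=1, G7=0, G8=0, G9=0, giving Y=0. Observed 1.
Test 1: faults giving observed 1 are {G5 stuck-at-0, G6 stuck-at-0, G7 stuck-at-1, G8 stuck-at-1, G9 stuck-at-1}.
Test 2 (a=0, b=0, c=1, d=0): fault-free G1=0, G2=0, G3=0, G4=1, G5=0, G6=1, G7=0, G8=0, G9=0 → 0; observed 0. Eliminates G6 stuck-at-0, G7 stuck-at-1, G8 stuck-at-1, G9 stuck-at-1.
Only G5 stuck-at-0 is consistent with every test.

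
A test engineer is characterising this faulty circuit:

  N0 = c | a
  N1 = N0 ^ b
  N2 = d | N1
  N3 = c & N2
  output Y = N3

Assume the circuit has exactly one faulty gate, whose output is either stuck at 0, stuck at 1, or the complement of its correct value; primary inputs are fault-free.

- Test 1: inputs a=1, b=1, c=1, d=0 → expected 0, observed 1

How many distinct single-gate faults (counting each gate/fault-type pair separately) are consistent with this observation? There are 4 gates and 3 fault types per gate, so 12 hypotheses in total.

8

Fault-free: N0=1, N1=0, N2=0, N3=0 → 0. Observed 1.
  N0 stuck-at-0: output 1 ✓
  N0 stuck-at-1: output 0 ✗
  N0 inverted output: output 1 ✓
  N1 stuck-at-0: output 0 ✗
  N1 stuck-at-1: output 1 ✓
  N1 inverted output: output 1 ✓
  N2 stuck-at-0: output 0 ✗
  N2 stuck-at-1: output 1 ✓
  N2 inverted output: output 1 ✓
  N3 stuck-at-0: output 0 ✗
  N3 stuck-at-1: output 1 ✓
  N3 inverted output: output 1 ✓
Consistent faults: {N0 stuck-at-0, N0 inverted output, N1 stuck-at-1, N1 inverted output, N2 stuck-at-1, N2 inverted output, N3 stuck-at-1, N3 inverted output} — 8 in all.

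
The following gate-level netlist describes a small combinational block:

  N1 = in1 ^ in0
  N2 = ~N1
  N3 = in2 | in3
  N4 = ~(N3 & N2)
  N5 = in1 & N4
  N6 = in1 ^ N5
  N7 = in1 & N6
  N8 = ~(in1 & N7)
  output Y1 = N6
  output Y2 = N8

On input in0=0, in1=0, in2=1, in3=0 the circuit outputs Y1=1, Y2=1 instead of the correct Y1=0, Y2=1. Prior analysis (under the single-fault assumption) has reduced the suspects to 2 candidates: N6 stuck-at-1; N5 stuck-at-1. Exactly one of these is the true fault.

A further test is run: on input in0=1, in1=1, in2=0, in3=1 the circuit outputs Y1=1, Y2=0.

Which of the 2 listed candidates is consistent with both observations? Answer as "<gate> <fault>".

Evaluate each candidate on input in0=1, in1=1, in2=0, in3=1:
  N6 stuck-at-1: N1=0, N2=1, N3=1, N4=0, N5=0, N6=1 [stuck-at-1], N7=1, N8=0 → Y1=1, Y2=0 — matches
  N5 stuck-at-1: N1=0, N2=1, N3=1, N4=0, N5=1 [stuck-at-1], N6=0, N7=0, N8=1 → Y1=0, Y2=1 — eliminated
Only N6 stuck-at-1 reproduces the observed Y1=1, Y2=0.

N6 stuck-at-1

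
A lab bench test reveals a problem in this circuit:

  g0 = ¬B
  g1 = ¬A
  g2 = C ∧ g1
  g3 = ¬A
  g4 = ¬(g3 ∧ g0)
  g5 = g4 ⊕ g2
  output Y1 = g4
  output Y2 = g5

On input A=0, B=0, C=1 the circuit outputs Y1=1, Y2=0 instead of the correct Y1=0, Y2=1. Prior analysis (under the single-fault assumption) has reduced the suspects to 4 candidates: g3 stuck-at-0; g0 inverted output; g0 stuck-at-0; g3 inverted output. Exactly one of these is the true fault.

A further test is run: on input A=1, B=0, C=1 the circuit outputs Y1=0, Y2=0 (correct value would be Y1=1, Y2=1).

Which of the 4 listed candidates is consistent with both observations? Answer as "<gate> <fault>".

Evaluate each candidate on input A=1, B=0, C=1:
  g3 stuck-at-0: g0=1, g1=0, g2=0, g3=0 [stuck-at-0], g4=1, g5=1 → Y1=1, Y2=1 — eliminated
  g0 inverted output: g0=0 [inverted output], g1=0, g2=0, g3=0, g4=1, g5=1 → Y1=1, Y2=1 — eliminated
  g0 stuck-at-0: g0=0 [stuck-at-0], g1=0, g2=0, g3=0, g4=1, g5=1 → Y1=1, Y2=1 — eliminated
  g3 inverted output: g0=1, g1=0, g2=0, g3=1 [inverted output], g4=0, g5=0 → Y1=0, Y2=0 — matches
Only g3 inverted output reproduces the observed Y1=0, Y2=0.

g3 inverted output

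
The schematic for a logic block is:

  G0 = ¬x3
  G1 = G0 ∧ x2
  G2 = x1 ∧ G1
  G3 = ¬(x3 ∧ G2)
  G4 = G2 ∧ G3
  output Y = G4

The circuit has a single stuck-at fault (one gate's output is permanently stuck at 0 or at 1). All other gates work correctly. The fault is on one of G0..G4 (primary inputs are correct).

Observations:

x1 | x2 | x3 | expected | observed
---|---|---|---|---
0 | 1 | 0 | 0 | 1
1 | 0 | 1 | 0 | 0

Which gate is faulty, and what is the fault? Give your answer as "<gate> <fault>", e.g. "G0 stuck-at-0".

Fault-free values for test 1 (x1=0, x2=1, x3=0): G0=1, G1=1, G2=0, G3=1, G4=0, giving Y=0. Observed 1.
Test 1: faults giving observed 1 are {G2 stuck-at-1, G4 stuck-at-1}.
Test 2 (x1=1, x2=0, x3=1): fault-free G0=0, G1=0, G2=0, G3=1, G4=0 → 0; observed 0. Eliminates G4 stuck-at-1.
Only G2 stuck-at-1 is consistent with every test.

G2 stuck-at-1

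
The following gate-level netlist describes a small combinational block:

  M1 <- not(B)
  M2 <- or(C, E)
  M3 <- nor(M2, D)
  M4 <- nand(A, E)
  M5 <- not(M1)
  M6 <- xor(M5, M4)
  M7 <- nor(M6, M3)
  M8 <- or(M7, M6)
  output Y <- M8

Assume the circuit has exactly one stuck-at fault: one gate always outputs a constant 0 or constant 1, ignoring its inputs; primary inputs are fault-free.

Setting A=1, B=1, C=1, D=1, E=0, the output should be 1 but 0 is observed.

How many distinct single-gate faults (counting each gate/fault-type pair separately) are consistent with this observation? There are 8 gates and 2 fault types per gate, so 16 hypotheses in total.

3

Fault-free: M1=0, M2=1, M3=0, M4=1, M5=1, M6=0, M7=1, M8=1 → 1. Observed 0.
  M1: none of the 2 fault types match ✗
  M2: none of the 2 fault types match ✗
  M3: stuck-at-1 ✓; others ✗
  M4: none of the 2 fault types match ✗
  M5: none of the 2 fault types match ✗
  M6: none of the 2 fault types match ✗
  M7: stuck-at-0 ✓; others ✗
  M8: stuck-at-0 ✓; others ✗
Consistent faults: {M3 stuck-at-1, M7 stuck-at-0, M8 stuck-at-0} — 3 in all.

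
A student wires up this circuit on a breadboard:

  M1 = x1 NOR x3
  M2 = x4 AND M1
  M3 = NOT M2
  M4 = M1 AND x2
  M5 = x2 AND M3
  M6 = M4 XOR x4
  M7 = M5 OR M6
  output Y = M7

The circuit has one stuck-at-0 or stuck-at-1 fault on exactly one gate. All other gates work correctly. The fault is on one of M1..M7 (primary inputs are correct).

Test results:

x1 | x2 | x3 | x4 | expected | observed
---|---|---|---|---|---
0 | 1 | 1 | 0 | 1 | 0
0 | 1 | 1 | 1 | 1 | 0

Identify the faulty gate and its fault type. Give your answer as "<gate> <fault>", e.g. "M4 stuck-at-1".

Fault-free values for test 1 (x1=0, x2=1, x3=1, x4=0): M1=0, M2=0, M3=1, M4=0, M5=1, M6=0, M7=1, giving Y=1. Observed 0.
Test 1: faults giving observed 0 are {M2 stuck-at-1, M3 stuck-at-0, M5 stuck-at-0, M7 stuck-at-0}.
Test 2 (x1=0, x2=1, x3=1, x4=1): fault-free M1=0, M2=0, M3=1, M4=0, M5=1, M6=1, M7=1 → 1; observed 0. Eliminates M2 stuck-at-1, M3 stuck-at-0, M5 stuck-at-0.
Only M7 stuck-at-0 is consistent with every test.

M7 stuck-at-0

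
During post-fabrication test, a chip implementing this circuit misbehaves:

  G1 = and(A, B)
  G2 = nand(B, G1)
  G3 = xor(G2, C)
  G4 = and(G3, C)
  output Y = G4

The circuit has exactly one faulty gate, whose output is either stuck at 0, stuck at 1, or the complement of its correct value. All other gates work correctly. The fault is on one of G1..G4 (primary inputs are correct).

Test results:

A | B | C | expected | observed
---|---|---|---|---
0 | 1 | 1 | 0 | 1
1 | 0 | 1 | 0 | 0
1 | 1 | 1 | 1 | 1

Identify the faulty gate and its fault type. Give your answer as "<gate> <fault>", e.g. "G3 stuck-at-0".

Fault-free values for test 1 (A=0, B=1, C=1): G1=0, G2=1, G3=0, G4=0, giving Y=0. Observed 1.
Test 1: faults giving observed 1 are {G1 stuck-at-1, G1 inverted output, G2 stuck-at-0, G2 inverted output, G3 stuck-at-1, G3 inverted output, G4 stuck-at-1, G4 inverted output}.
Test 2 (A=1, B=0, C=1): fault-free G1=0, G2=1, G3=0, G4=0 → 0; observed 0. Eliminates G2 stuck-at-0, G2 inverted output, G3 stuck-at-1, G3 inverted output, G4 stuck-at-1, G4 inverted output.
Test 3 (A=1, B=1, C=1): fault-free G1=1, G2=0, G3=1, G4=1 → 1; observed 1. Eliminates G1 inverted output.
Only G1 stuck-at-1 is consistent with every test.

G1 stuck-at-1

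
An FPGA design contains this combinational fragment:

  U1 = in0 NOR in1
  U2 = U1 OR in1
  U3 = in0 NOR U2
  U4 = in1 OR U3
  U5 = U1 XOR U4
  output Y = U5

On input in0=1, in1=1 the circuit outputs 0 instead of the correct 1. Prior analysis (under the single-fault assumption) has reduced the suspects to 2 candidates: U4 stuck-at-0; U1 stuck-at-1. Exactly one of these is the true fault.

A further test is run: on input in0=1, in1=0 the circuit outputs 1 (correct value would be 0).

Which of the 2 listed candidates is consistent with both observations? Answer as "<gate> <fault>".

U1 stuck-at-1

Evaluate each candidate on input in0=1, in1=0:
  U4 stuck-at-0: U1=0, U2=0, U3=0, U4=0 [stuck-at-0], U5=0 → 0 — eliminated
  U1 stuck-at-1: U1=1 [stuck-at-1], U2=1, U3=0, U4=0, U5=1 → 1 — matches
Only U1 stuck-at-1 reproduces the observed 1.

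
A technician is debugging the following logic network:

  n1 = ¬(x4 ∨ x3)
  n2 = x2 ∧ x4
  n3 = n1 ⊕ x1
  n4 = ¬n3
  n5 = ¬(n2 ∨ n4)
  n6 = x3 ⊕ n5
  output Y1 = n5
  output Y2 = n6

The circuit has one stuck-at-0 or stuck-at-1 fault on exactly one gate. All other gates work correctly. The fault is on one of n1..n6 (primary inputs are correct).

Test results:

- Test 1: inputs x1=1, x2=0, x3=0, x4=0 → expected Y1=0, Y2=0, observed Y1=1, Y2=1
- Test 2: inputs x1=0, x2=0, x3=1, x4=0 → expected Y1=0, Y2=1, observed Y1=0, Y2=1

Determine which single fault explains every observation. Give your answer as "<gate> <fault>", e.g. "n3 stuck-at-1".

n1 stuck-at-0

Fault-free values for test 1 (x1=1, x2=0, x3=0, x4=0): n1=1, n2=0, n3=0, n4=1, n5=0, n6=0, giving Y1=0, Y2=0. Observed Y1=1, Y2=1.
Test 1: faults giving observed Y1=1, Y2=1 are {n1 stuck-at-0, n3 stuck-at-1, n4 stuck-at-0, n5 stuck-at-1}.
Test 2 (x1=0, x2=0, x3=1, x4=0): fault-free n1=0, n2=0, n3=0, n4=1, n5=0, n6=1 → Y1=0, Y2=1; observed Y1=0, Y2=1. Eliminates n3 stuck-at-1, n4 stuck-at-0, n5 stuck-at-1.
Only n1 stuck-at-0 is consistent with every test.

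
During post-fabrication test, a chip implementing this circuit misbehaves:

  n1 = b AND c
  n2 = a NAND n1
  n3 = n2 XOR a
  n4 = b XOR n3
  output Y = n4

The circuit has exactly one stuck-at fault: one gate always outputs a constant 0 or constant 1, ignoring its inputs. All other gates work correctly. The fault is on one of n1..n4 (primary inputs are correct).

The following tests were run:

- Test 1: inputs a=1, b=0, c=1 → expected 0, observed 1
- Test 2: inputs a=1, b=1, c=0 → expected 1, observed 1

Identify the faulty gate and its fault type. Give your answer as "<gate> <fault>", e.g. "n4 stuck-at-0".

Fault-free values for test 1 (a=1, b=0, c=1): n1=0, n2=1, n3=0, n4=0, giving Y=0. Observed 1.
Test 1: faults giving observed 1 are {n1 stuck-at-1, n2 stuck-at-0, n3 stuck-at-1, n4 stuck-at-1}.
Test 2 (a=1, b=1, c=0): fault-free n1=0, n2=1, n3=0, n4=1 → 1; observed 1. Eliminates n1 stuck-at-1, n2 stuck-at-0, n3 stuck-at-1.
Only n4 stuck-at-1 is consistent with every test.

n4 stuck-at-1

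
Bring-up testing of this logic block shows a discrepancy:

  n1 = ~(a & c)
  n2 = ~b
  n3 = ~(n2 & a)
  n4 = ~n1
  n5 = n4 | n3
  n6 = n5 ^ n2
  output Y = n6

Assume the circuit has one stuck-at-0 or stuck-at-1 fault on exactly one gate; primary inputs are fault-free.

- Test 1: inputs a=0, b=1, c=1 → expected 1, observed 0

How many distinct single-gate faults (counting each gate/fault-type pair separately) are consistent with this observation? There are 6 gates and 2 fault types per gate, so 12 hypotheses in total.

Fault-free: n1=1, n2=0, n3=1, n4=0, n5=1, n6=1 → 1. Observed 0.
  n1 stuck-at-0: output 1 ✗
  n1 stuck-at-1: output 1 ✗
  n2 stuck-at-0: output 1 ✗
  n2 stuck-at-1: output 0 ✓
  n3 stuck-at-0: output 0 ✓
  n3 stuck-at-1: output 1 ✗
  n4 stuck-at-0: output 1 ✗
  n4 stuck-at-1: output 1 ✗
  n5 stuck-at-0: output 0 ✓
  n5 stuck-at-1: output 1 ✗
  n6 stuck-at-0: output 0 ✓
  n6 stuck-at-1: output 1 ✗
Consistent faults: {n2 stuck-at-1, n3 stuck-at-0, n5 stuck-at-0, n6 stuck-at-0} — 4 in all.

4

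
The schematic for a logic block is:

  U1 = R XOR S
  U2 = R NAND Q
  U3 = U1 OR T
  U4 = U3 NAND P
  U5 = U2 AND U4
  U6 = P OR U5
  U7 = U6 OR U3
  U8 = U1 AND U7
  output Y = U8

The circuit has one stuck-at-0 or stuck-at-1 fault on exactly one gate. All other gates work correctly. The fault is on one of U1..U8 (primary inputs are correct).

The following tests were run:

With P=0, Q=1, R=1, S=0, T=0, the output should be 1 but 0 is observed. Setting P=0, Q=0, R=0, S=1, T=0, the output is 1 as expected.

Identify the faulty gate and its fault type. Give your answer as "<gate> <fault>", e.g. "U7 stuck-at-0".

U3 stuck-at-0

Fault-free values for test 1 (P=0, Q=1, R=1, S=0, T=0): U1=1, U2=0, U3=1, U4=1, U5=0, U6=0, U7=1, U8=1, giving Y=1. Observed 0.
Test 1: faults giving observed 0 are {U1 stuck-at-0, U3 stuck-at-0, U7 stuck-at-0, U8 stuck-at-0}.
Test 2 (P=0, Q=0, R=0, S=1, T=0): fault-free U1=1, U2=1, U3=1, U4=1, U5=1, U6=1, U7=1, U8=1 → 1; observed 1. Eliminates U1 stuck-at-0, U7 stuck-at-0, U8 stuck-at-0.
Only U3 stuck-at-0 is consistent with every test.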